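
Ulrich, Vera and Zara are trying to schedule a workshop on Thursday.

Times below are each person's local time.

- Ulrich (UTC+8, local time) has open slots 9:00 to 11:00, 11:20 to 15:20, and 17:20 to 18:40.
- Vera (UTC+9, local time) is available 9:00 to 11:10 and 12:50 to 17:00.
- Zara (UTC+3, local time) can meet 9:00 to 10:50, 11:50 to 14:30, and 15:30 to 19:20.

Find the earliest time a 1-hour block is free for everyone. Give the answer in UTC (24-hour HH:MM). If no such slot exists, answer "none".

06:00

Ulrich → UTC: 01:00–03:00, 03:20–07:20, 09:20–10:40.
Vera → UTC: 00:00–02:10, 03:50–08:00.
Zara → UTC: 06:00–07:50, 08:50–11:30, 12:30–16:20.
Ulrich ∩ Vera: 01:00–02:10, 03:50–07:20.
Ulrich ∩ Vera ∩ Zara: 06:00–07:20.
Windows ≥ 60 min: 06:00–07:20.
Earliest such window starts at 06:00.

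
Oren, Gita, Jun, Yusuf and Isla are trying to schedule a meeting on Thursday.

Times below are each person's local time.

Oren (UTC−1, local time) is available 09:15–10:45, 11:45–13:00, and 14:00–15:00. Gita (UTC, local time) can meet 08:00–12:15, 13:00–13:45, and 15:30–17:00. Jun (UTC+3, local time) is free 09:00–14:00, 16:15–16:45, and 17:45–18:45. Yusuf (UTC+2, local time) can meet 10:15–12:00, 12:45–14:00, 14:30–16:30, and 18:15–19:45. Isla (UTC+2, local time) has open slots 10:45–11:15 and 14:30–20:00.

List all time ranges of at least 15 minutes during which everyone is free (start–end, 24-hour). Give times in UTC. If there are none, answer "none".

Oren → UTC: 10:15–11:45, 12:45–14:00, 15:00–16:00.
Gita → UTC: 08:00–12:15, 13:00–13:45, 15:30–17:00.
Jun → UTC: 06:00–11:00, 13:15–13:45, 14:45–15:45.
Yusuf → UTC: 08:15–10:00, 10:45–12:00, 12:30–14:30, 16:15–17:45.
Isla → UTC: 08:45–09:15, 12:30–18:00.
Oren ∩ Gita: 10:15–11:45, 13:00–13:45, 15:30–16:00.
Oren ∩ Gita ∩ Jun: 10:15–11:00, 13:15–13:45, 15:30–15:45.
Oren ∩ Gita ∩ Jun ∩ Yusuf: 10:45–11:00, 13:15–13:45.
Oren ∩ Gita ∩ Jun ∩ Yusuf ∩ Isla: 13:15–13:45.
Windows ≥ 15 min: 13:15–13:45.

13:15–13:45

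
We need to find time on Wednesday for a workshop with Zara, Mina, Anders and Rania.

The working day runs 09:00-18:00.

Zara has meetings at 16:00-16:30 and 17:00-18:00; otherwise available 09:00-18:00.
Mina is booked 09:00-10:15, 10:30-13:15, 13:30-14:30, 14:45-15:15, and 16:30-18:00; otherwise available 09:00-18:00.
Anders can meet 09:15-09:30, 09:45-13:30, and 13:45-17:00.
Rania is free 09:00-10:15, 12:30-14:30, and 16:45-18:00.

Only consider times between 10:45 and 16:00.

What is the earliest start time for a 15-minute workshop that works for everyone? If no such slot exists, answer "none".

13:15

Zara free within 09:00–18:00: 09:00–16:00, 16:30–17:00.
Mina free within 09:00–18:00: 10:15–10:30, 13:15–13:30, 14:30–14:45, 15:15–16:30.
Zara ∩ Mina: 10:15–10:30, 13:15–13:30, 14:30–14:45, 15:15–16:00.
Zara ∩ Mina ∩ Anders: 10:15–10:30, 13:15–13:30, 14:30–14:45, 15:15–16:00.
Zara ∩ Mina ∩ Anders ∩ Rania: 13:15–13:30.
Restricted to 10:45–16:00: 13:15–13:30.
Windows ≥ 15 min: 13:15–13:30.
Earliest such window starts at 13:15.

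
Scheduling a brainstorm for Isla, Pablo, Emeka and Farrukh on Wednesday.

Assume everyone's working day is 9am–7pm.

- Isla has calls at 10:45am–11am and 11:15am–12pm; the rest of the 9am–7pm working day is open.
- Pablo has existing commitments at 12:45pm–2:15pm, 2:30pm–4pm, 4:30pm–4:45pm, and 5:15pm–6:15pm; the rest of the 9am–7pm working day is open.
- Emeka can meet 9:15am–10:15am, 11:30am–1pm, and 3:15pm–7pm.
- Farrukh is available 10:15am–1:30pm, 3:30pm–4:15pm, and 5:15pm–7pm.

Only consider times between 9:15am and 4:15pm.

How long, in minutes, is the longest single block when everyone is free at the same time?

45 minutes

Isla free within 09:00–19:00: 09:00–10:45, 11:00–11:15, 12:00–19:00.
Pablo free within 09:00–19:00: 09:00–12:45, 14:15–14:30, 16:00–16:30, 16:45–17:15, 18:15–19:00.
Isla ∩ Pablo: 09:00–10:45, 11:00–11:15, 12:00–12:45, 14:15–14:30, 16:00–16:30, 16:45–17:15, 18:15–19:00.
Isla ∩ Pablo ∩ Emeka: 09:15–10:15, 12:00–12:45, 16:00–16:30, 16:45–17:15, 18:15–19:00.
Isla ∩ Pablo ∩ Emeka ∩ Farrukh: 12:00–12:45, 16:00–16:15, 18:15–19:00.
Restricted to 09:15–16:15: 12:00–12:45, 16:00–16:15.
Common window lengths: 45, 15 min; longest is 45.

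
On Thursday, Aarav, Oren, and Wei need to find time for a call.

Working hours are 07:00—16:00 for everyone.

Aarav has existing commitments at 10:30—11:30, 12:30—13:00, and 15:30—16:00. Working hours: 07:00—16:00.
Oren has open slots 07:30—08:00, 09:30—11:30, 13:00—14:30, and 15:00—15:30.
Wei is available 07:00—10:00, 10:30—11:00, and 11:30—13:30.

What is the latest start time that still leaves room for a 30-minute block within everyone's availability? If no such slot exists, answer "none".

Aarav free within 07:00–16:00: 07:00–10:30, 11:30–12:30, 13:00–15:30.
Aarav ∩ Oren: 07:30–08:00, 09:30–10:30, 13:00–14:30, 15:00–15:30.
Aarav ∩ Oren ∩ Wei: 07:30–08:00, 09:30–10:00, 13:00–13:30.
Windows ≥ 30 min: 07:30–08:00, 09:30–10:00, 13:00–13:30.
Latest start in the last window 13:00–13:30 is 13:30 − 30 min = 13:00.

13:00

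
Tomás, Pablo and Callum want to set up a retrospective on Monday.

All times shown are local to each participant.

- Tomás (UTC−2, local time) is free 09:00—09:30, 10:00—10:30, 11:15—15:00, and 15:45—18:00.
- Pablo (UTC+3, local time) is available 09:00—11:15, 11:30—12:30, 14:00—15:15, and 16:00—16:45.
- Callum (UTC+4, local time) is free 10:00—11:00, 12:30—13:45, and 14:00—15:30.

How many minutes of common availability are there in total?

Tomás → UTC: 11:00–11:30, 12:00–12:30, 13:15–17:00, 17:45–20:00.
Pablo → UTC: 06:00–08:15, 08:30–09:30, 11:00–12:15, 13:00–13:45.
Callum → UTC: 06:00–07:00, 08:30–09:45, 10:00–11:30.
Tomás ∩ Pablo: 11:00–11:30, 12:00–12:15, 13:15–13:45.
Tomás ∩ Pablo ∩ Callum: 11:00–11:30.
Total common minutes: 30.

30 minutes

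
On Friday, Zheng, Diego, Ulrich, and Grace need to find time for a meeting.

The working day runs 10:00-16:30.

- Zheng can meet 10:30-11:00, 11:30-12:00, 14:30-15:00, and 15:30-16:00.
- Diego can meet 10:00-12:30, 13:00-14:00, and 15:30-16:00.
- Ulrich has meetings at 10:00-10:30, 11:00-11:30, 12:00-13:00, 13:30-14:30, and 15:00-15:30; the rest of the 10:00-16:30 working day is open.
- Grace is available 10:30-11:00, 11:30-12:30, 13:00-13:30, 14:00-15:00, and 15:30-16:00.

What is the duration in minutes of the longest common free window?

30 minutes

Ulrich free within 10:00–16:30: 10:30–11:00, 11:30–12:00, 13:00–13:30, 14:30–15:00, 15:30–16:30.
Zheng ∩ Diego: 10:30–11:00, 11:30–12:00, 15:30–16:00.
Zheng ∩ Diego ∩ Ulrich: 10:30–11:00, 11:30–12:00, 15:30–16:00.
Zheng ∩ Diego ∩ Ulrich ∩ Grace: 10:30–11:00, 11:30–12:00, 15:30–16:00.
Common window lengths: 30, 30, 30 min; longest is 30.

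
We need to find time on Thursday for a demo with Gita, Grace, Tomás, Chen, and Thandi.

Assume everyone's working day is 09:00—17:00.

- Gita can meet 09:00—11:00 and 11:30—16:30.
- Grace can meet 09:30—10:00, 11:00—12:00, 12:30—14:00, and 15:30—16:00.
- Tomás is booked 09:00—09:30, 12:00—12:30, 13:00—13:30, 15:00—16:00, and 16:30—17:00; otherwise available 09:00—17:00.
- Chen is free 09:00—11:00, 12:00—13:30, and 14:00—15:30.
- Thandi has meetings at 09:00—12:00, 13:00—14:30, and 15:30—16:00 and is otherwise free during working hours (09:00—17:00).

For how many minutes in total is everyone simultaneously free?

30 minutes

Tomás free within 09:00–17:00: 09:30–12:00, 12:30–13:00, 13:30–15:00, 16:00–16:30.
Thandi free within 09:00–17:00: 12:00–13:00, 14:30–15:30, 16:00–17:00.
Gita ∩ Grace: 09:30–10:00, 11:30–12:00, 12:30–14:00, 15:30–16:00.
Gita ∩ Grace ∩ Tomás: 09:30–10:00, 11:30–12:00, 12:30–13:00, 13:30–14:00.
Gita ∩ Grace ∩ Tomás ∩ Chen: 09:30–10:00, 12:30–13:00.
Gita ∩ Grace ∩ Tomás ∩ Chen ∩ Thandi: 12:30–13:00.
Total common minutes: 30.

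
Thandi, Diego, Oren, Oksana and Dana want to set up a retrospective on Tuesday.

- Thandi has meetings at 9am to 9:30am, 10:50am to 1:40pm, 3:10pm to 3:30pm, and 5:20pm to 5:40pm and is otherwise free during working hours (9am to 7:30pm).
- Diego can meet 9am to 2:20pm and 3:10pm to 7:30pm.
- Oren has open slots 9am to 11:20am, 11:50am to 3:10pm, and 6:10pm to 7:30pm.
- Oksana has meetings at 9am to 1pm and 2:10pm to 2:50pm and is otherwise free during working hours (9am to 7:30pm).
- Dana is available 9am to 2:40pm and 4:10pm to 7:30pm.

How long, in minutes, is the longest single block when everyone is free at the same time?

80 minutes

Thandi free within 09:00–19:30: 09:30–10:50, 13:40–15:10, 15:30–17:20, 17:40–19:30.
Oksana free within 09:00–19:30: 13:00–14:10, 14:50–19:30.
Thandi ∩ Diego: 09:30–10:50, 13:40–14:20, 15:30–17:20, 17:40–19:30.
Thandi ∩ Diego ∩ Oren: 09:30–10:50, 13:40–14:20, 18:10–19:30.
Thandi ∩ Diego ∩ Oren ∩ Oksana: 13:40–14:10, 18:10–19:30.
Thandi ∩ Diego ∩ Oren ∩ Oksana ∩ Dana: 13:40–14:10, 18:10–19:30.
Common window lengths: 30, 80 min; longest is 80.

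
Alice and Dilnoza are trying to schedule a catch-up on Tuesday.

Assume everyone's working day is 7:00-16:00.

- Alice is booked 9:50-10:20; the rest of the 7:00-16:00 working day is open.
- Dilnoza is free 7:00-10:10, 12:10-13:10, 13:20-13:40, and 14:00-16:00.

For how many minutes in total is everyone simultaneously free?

Alice free within 07:00–16:00: 07:00–09:50, 10:20–16:00.
Alice ∩ Dilnoza: 07:00–09:50, 12:10–13:10, 13:20–13:40, 14:00–16:00.
Total common minutes: 170 + 60 + 20 + 120 = 370.

370 minutes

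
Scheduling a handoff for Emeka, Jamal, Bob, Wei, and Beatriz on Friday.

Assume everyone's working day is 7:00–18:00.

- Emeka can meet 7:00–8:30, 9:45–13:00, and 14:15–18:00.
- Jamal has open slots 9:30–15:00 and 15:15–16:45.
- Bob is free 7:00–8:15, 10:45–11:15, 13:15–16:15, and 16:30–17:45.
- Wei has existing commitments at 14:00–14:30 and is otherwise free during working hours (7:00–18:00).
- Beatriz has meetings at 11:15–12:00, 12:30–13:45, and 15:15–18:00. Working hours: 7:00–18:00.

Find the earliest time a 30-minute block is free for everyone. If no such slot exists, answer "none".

Wei free within 07:00–18:00: 07:00–14:00, 14:30–18:00.
Beatriz free within 07:00–18:00: 07:00–11:15, 12:00–12:30, 13:45–15:15.
Emeka ∩ Jamal: 09:45–13:00, 14:15–15:00, 15:15–16:45.
Emeka ∩ Jamal ∩ Bob: 10:45–11:15, 14:15–15:00, 15:15–16:15, 16:30–16:45.
Emeka ∩ Jamal ∩ Bob ∩ Wei: 10:45–11:15, 14:30–15:00, 15:15–16:15, 16:30–16:45.
Emeka ∩ Jamal ∩ Bob ∩ Wei ∩ Beatriz: 10:45–11:15, 14:30–15:00.
Windows ≥ 30 min: 10:45–11:15, 14:30–15:00.
Earliest such window starts at 10:45.

10:45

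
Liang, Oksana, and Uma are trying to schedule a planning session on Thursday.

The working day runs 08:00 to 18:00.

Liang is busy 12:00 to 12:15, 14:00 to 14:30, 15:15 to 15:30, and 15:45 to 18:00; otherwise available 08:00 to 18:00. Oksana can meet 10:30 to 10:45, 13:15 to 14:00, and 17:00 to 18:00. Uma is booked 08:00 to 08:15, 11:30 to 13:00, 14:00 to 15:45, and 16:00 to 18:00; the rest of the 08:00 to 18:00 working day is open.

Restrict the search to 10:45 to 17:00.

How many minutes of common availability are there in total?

Liang free within 08:00–18:00: 08:00–12:00, 12:15–14:00, 14:30–15:15, 15:30–15:45.
Uma free within 08:00–18:00: 08:15–11:30, 13:00–14:00, 15:45–16:00.
Liang ∩ Oksana: 10:30–10:45, 13:15–14:00.
Liang ∩ Oksana ∩ Uma: 10:30–10:45, 13:15–14:00.
Restricted to 10:45–17:00: 13:15–14:00.
Total common minutes: 45.

45 minutes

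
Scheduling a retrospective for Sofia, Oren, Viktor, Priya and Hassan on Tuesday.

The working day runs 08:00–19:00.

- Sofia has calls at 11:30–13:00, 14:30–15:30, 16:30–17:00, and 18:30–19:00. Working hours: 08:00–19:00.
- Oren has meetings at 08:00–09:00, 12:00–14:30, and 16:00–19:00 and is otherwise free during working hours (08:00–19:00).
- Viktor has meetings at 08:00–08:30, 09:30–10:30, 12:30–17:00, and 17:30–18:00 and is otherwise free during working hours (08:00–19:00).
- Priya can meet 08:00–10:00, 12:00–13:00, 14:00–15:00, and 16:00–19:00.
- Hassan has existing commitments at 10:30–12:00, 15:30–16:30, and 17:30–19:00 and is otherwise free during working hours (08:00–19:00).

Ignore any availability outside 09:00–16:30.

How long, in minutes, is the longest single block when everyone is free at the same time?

30 minutes

Sofia free within 08:00–19:00: 08:00–11:30, 13:00–14:30, 15:30–16:30, 17:00–18:30.
Oren free within 08:00–19:00: 09:00–12:00, 14:30–16:00.
Viktor free within 08:00–19:00: 08:30–09:30, 10:30–12:30, 17:00–17:30, 18:00–19:00.
Hassan free within 08:00–19:00: 08:00–10:30, 12:00–15:30, 16:30–17:30.
Sofia ∩ Oren: 09:00–11:30, 15:30–16:00.
Sofia ∩ Oren ∩ Viktor: 09:00–09:30, 10:30–11:30.
Sofia ∩ Oren ∩ Viktor ∩ Priya: 09:00–09:30.
Sofia ∩ Oren ∩ Viktor ∩ Priya ∩ Hassan: 09:00–09:30.
Restricted to 09:00–16:30: 09:00–09:30.
Single common window of 30 minutes.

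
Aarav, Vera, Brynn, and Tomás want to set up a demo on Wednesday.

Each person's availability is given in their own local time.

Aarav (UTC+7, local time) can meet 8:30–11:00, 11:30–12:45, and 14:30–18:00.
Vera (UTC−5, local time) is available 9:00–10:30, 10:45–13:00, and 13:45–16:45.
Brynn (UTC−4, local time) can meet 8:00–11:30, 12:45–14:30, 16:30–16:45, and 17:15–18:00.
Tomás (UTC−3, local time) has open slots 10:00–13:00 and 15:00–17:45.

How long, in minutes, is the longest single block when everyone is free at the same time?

0 minutes

Aarav → UTC: 01:30–04:00, 04:30–05:45, 07:30–11:00.
Vera → UTC: 14:00–15:30, 15:45–18:00, 18:45–21:45.
Brynn → UTC: 12:00–15:30, 16:45–18:30, 20:30–20:45, 21:15–22:00.
Tomás → UTC: 13:00–16:00, 18:00–20:45.
Aarav ∩ Vera: (none).
Aarav ∩ Vera ∩ Brynn: (none).
Aarav ∩ Vera ∩ Brynn ∩ Tomás: (none).
No common window.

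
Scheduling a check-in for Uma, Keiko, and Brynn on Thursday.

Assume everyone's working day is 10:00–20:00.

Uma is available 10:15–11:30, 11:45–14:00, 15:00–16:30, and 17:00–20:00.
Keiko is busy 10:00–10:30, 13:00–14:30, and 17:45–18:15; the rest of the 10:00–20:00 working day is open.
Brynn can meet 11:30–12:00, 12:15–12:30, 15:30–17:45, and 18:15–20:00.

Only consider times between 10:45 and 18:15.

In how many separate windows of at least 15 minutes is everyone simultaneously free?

Keiko free within 10:00–20:00: 10:30–13:00, 14:30–17:45, 18:15–20:00.
Uma ∩ Keiko: 10:30–11:30, 11:45–13:00, 15:00–16:30, 17:00–17:45, 18:15–20:00.
Uma ∩ Keiko ∩ Brynn: 11:45–12:00, 12:15–12:30, 15:30–16:30, 17:00–17:45, 18:15–20:00.
Restricted to 10:45–18:15: 11:45–12:00, 12:15–12:30, 15:30–16:30, 17:00–17:45.
Windows ≥ 15 min: 11:45–12:00, 12:15–12:30, 15:30–16:30, 17:00–17:45.
That's 4 windows.

4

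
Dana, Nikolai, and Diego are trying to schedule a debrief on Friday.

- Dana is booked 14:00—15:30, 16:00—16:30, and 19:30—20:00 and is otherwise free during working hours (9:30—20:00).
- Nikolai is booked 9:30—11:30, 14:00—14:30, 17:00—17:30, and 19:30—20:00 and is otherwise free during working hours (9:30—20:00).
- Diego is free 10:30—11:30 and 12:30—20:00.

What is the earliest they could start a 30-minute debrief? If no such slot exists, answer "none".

Dana free within 09:30–20:00: 09:30–14:00, 15:30–16:00, 16:30–19:30.
Nikolai free within 09:30–20:00: 11:30–14:00, 14:30–17:00, 17:30–19:30.
Dana ∩ Nikolai: 11:30–14:00, 15:30–16:00, 16:30–17:00, 17:30–19:30.
Dana ∩ Nikolai ∩ Diego: 12:30–14:00, 15:30–16:00, 16:30–17:00, 17:30–19:30.
Windows ≥ 30 min: 12:30–14:00, 15:30–16:00, 16:30–17:00, 17:30–19:30.
Earliest such window starts at 12:30.

12:30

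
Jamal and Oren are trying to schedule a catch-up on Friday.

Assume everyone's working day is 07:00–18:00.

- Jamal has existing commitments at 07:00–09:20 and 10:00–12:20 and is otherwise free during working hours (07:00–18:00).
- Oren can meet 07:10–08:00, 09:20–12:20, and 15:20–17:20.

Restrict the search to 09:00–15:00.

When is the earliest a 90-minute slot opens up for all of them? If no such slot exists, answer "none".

Jamal free within 07:00–18:00: 09:20–10:00, 12:20–18:00.
Jamal ∩ Oren: 09:20–10:00, 15:20–17:20.
Restricted to 09:00–15:00: 09:20–10:00.
Windows ≥ 90 min: (none).

none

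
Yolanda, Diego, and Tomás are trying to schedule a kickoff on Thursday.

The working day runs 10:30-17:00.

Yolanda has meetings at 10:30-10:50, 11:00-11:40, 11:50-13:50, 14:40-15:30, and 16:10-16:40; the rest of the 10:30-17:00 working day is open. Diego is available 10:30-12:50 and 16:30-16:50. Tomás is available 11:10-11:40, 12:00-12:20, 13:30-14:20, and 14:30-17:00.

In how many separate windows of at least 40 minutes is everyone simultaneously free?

Yolanda free within 10:30–17:00: 10:50–11:00, 11:40–11:50, 13:50–14:40, 15:30–16:10, 16:40–17:00.
Yolanda ∩ Diego: 10:50–11:00, 11:40–11:50, 16:40–16:50.
Yolanda ∩ Diego ∩ Tomás: 16:40–16:50.
Windows ≥ 40 min: (none).
That's 0 windows.

0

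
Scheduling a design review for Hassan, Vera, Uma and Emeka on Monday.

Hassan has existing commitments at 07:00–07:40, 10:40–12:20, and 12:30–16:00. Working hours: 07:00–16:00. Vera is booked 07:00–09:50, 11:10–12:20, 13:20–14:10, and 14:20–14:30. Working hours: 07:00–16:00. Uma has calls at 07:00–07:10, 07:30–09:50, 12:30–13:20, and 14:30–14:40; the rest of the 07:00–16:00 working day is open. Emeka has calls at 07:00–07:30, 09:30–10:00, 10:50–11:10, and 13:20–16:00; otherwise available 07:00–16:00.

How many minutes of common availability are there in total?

Hassan free within 07:00–16:00: 07:40–10:40, 12:20–12:30.
Vera free within 07:00–16:00: 09:50–11:10, 12:20–13:20, 14:10–14:20, 14:30–16:00.
Uma free within 07:00–16:00: 07:10–07:30, 09:50–12:30, 13:20–14:30, 14:40–16:00.
Emeka free within 07:00–16:00: 07:30–09:30, 10:00–10:50, 11:10–13:20.
Hassan ∩ Vera: 09:50–10:40, 12:20–12:30.
Hassan ∩ Vera ∩ Uma: 09:50–10:40, 12:20–12:30.
Hassan ∩ Vera ∩ Uma ∩ Emeka: 10:00–10:40, 12:20–12:30.
Total common minutes: 40 + 10 = 50.

50 minutes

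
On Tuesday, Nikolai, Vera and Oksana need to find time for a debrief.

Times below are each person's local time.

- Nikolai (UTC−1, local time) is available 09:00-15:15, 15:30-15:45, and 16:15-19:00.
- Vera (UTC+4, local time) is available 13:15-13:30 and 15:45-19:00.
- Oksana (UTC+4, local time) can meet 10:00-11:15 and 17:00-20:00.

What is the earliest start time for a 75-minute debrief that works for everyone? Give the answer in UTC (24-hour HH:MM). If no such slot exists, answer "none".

13:00

Nikolai → UTC: 10:00–16:15, 16:30–16:45, 17:15–20:00.
Vera → UTC: 09:15–09:30, 11:45–15:00.
Oksana → UTC: 06:00–07:15, 13:00–16:00.
Nikolai ∩ Vera: 11:45–15:00.
Nikolai ∩ Vera ∩ Oksana: 13:00–15:00.
Windows ≥ 75 min: 13:00–15:00.
Earliest such window starts at 13:00.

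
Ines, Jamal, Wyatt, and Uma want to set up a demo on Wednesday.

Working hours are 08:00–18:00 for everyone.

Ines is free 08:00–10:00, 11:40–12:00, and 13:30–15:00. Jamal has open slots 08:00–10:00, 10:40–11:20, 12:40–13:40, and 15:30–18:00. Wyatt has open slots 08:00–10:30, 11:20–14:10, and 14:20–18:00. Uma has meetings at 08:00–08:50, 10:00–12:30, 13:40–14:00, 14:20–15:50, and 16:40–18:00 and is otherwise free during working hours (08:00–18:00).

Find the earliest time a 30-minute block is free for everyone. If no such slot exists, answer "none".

08:50

Uma free within 08:00–18:00: 08:50–10:00, 12:30–13:40, 14:00–14:20, 15:50–16:40.
Ines ∩ Jamal: 08:00–10:00, 13:30–13:40.
Ines ∩ Jamal ∩ Wyatt: 08:00–10:00, 13:30–13:40.
Ines ∩ Jamal ∩ Wyatt ∩ Uma: 08:50–10:00, 13:30–13:40.
Windows ≥ 30 min: 08:50–10:00.
Earliest such window starts at 08:50.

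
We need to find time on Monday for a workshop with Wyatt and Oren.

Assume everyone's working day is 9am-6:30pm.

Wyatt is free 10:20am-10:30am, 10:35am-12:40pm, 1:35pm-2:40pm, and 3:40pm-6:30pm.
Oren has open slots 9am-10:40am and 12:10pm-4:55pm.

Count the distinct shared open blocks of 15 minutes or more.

Wyatt ∩ Oren: 10:20–10:30, 10:35–10:40, 12:10–12:40, 13:35–14:40, 15:40–16:55.
Windows ≥ 15 min: 12:10–12:40, 13:35–14:40, 15:40–16:55.
That's 3 windows.

3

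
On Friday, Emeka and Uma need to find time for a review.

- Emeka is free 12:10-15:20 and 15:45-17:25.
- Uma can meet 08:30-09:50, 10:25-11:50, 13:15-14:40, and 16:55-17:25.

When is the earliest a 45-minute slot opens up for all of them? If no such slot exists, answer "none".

13:15

Emeka ∩ Uma: 13:15–14:40, 16:55–17:25.
Windows ≥ 45 min: 13:15–14:40.
Earliest such window starts at 13:15.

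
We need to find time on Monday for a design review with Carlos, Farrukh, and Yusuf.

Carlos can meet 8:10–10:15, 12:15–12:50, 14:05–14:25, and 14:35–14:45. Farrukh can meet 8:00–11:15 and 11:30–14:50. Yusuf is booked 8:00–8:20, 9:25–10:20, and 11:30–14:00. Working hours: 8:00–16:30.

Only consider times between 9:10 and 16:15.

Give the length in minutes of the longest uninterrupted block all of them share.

Yusuf free within 08:00–16:30: 08:20–09:25, 10:20–11:30, 14:00–16:30.
Carlos ∩ Farrukh: 08:10–10:15, 12:15–12:50, 14:05–14:25, 14:35–14:45.
Carlos ∩ Farrukh ∩ Yusuf: 08:20–09:25, 14:05–14:25, 14:35–14:45.
Restricted to 09:10–16:15: 09:10–09:25, 14:05–14:25, 14:35–14:45.
Common window lengths: 15, 20, 10 min; longest is 20.

20 minutes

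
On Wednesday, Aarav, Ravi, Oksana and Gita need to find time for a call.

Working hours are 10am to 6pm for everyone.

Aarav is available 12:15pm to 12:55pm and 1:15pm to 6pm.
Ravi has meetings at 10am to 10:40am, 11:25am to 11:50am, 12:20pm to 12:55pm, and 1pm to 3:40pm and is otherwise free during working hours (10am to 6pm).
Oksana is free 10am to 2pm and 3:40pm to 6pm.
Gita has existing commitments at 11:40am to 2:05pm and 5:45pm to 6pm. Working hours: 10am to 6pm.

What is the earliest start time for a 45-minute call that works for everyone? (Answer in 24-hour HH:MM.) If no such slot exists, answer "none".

Ravi free within 10:00–18:00: 10:40–11:25, 11:50–12:20, 12:55–13:00, 15:40–18:00.
Gita free within 10:00–18:00: 10:00–11:40, 14:05–17:45.
Aarav ∩ Ravi: 12:15–12:20, 15:40–18:00.
Aarav ∩ Ravi ∩ Oksana: 12:15–12:20, 15:40–18:00.
Aarav ∩ Ravi ∩ Oksana ∩ Gita: 15:40–17:45.
Windows ≥ 45 min: 15:40–17:45.
Earliest such window starts at 15:40.

15:40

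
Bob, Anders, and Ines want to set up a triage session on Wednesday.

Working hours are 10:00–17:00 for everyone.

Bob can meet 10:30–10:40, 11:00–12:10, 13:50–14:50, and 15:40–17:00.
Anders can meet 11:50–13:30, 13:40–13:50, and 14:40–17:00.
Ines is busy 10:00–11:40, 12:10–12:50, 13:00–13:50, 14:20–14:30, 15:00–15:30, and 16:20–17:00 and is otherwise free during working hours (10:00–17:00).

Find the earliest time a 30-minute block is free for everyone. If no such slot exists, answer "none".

15:40

Ines free within 10:00–17:00: 11:40–12:10, 12:50–13:00, 13:50–14:20, 14:30–15:00, 15:30–16:20.
Bob ∩ Anders: 11:50–12:10, 14:40–14:50, 15:40–17:00.
Bob ∩ Anders ∩ Ines: 11:50–12:10, 14:40–14:50, 15:40–16:20.
Windows ≥ 30 min: 15:40–16:20.
Earliest such window starts at 15:40.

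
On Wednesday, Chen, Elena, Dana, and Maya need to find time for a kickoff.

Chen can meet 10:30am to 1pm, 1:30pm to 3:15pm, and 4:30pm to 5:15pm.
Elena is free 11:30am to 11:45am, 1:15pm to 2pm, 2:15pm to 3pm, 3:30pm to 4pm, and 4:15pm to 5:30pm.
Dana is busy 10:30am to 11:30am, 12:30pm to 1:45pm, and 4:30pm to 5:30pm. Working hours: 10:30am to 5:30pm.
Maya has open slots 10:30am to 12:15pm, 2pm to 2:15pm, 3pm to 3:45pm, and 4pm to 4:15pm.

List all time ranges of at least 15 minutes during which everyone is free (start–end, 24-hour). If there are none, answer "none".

Dana free within 10:30–17:30: 11:30–12:30, 13:45–16:30.
Chen ∩ Elena: 11:30–11:45, 13:30–14:00, 14:15–15:00, 16:30–17:15.
Chen ∩ Elena ∩ Dana: 11:30–11:45, 13:45–14:00, 14:15–15:00.
Chen ∩ Elena ∩ Dana ∩ Maya: 11:30–11:45.
Windows ≥ 15 min: 11:30–11:45.

11:30–11:45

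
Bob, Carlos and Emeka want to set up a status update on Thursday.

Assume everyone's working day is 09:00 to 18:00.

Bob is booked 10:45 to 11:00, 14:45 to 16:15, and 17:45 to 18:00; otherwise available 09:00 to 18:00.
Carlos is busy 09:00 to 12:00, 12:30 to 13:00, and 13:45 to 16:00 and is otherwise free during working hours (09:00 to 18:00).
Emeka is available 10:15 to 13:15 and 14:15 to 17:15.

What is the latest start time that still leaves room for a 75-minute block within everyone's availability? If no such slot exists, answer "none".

none

Bob free within 09:00–18:00: 09:00–10:45, 11:00–14:45, 16:15–17:45.
Carlos free within 09:00–18:00: 12:00–12:30, 13:00–13:45, 16:00–18:00.
Bob ∩ Carlos: 12:00–12:30, 13:00–13:45, 16:15–17:45.
Bob ∩ Carlos ∩ Emeka: 12:00–12:30, 13:00–13:15, 16:15–17:15.
Windows ≥ 75 min: (none).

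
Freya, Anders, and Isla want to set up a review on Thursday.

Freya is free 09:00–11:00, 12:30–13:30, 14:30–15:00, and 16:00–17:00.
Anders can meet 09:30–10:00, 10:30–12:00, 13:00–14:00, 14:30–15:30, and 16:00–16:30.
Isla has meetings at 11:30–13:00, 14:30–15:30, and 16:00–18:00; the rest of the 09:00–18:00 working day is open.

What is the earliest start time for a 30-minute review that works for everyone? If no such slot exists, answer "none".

Isla free within 09:00–18:00: 09:00–11:30, 13:00–14:30, 15:30–16:00.
Freya ∩ Anders: 09:30–10:00, 10:30–11:00, 13:00–13:30, 14:30–15:00, 16:00–16:30.
Freya ∩ Anders ∩ Isla: 09:30–10:00, 10:30–11:00, 13:00–13:30.
Windows ≥ 30 min: 09:30–10:00, 10:30–11:00, 13:00–13:30.
Earliest such window starts at 09:30.

09:30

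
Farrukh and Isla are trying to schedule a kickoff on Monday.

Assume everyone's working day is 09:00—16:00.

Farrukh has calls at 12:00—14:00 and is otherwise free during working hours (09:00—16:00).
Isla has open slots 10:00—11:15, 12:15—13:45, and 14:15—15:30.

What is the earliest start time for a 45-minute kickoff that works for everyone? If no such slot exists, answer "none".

Farrukh free within 09:00–16:00: 09:00–12:00, 14:00–16:00.
Farrukh ∩ Isla: 10:00–11:15, 14:15–15:30.
Windows ≥ 45 min: 10:00–11:15, 14:15–15:30.
Earliest such window starts at 10:00.

10:00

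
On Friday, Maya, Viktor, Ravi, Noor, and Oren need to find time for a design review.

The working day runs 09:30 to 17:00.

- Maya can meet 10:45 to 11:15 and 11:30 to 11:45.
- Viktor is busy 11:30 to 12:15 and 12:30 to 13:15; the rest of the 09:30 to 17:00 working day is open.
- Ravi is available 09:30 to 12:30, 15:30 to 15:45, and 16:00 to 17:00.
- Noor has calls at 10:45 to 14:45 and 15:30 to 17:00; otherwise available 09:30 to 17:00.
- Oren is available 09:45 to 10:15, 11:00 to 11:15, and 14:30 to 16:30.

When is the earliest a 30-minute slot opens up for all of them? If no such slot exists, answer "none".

Viktor free within 09:30–17:00: 09:30–11:30, 12:15–12:30, 13:15–17:00.
Noor free within 09:30–17:00: 09:30–10:45, 14:45–15:30.
Maya ∩ Viktor: 10:45–11:15.
Maya ∩ Viktor ∩ Ravi: 10:45–11:15.
Maya ∩ Viktor ∩ Ravi ∩ Noor: (none).
Maya ∩ Viktor ∩ Ravi ∩ Noor ∩ Oren: (none).
Windows ≥ 30 min: (none).

none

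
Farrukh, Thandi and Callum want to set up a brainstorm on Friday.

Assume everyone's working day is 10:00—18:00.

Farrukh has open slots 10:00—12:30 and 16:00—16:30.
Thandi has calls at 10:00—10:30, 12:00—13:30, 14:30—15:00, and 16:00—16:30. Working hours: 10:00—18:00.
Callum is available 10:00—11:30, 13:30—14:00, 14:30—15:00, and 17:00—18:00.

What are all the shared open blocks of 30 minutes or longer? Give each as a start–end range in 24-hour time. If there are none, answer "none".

Thandi free within 10:00–18:00: 10:30–12:00, 13:30–14:30, 15:00–16:00, 16:30–18:00.
Farrukh ∩ Thandi: 10:30–12:00.
Farrukh ∩ Thandi ∩ Callum: 10:30–11:30.
Windows ≥ 30 min: 10:30–11:30.

10:30–11:30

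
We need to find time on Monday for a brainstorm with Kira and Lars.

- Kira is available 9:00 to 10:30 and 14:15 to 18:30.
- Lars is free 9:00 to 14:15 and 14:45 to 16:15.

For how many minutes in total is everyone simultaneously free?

Kira ∩ Lars: 09:00–10:30, 14:45–16:15.
Total common minutes: 90 + 90 = 180.

180 minutes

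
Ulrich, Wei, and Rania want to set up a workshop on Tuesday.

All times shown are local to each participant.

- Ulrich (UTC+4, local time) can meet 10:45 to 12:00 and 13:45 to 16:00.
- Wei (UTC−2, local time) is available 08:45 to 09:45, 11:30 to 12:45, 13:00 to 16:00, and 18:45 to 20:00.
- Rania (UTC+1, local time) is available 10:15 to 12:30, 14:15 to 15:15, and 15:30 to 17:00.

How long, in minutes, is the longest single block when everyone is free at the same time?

Ulrich → UTC: 06:45–08:00, 09:45–12:00.
Wei → UTC: 10:45–11:45, 13:30–14:45, 15:00–18:00, 20:45–22:00.
Rania → UTC: 09:15–11:30, 13:15–14:15, 14:30–16:00.
Ulrich ∩ Wei: 10:45–11:45.
Ulrich ∩ Wei ∩ Rania: 10:45–11:30.
Single common window of 45 minutes.

45 minutes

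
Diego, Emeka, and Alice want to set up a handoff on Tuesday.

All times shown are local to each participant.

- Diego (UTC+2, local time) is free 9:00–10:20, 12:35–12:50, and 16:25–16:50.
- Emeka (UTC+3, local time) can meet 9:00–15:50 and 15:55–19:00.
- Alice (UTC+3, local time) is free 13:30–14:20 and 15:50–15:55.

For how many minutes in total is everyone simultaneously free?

15 minutes

Diego → UTC: 07:00–08:20, 10:35–10:50, 14:25–14:50.
Emeka → UTC: 06:00–12:50, 12:55–16:00.
Alice → UTC: 10:30–11:20, 12:50–12:55.
Diego ∩ Emeka: 07:00–08:20, 10:35–10:50, 14:25–14:50.
Diego ∩ Emeka ∩ Alice: 10:35–10:50.
Total common minutes: 15.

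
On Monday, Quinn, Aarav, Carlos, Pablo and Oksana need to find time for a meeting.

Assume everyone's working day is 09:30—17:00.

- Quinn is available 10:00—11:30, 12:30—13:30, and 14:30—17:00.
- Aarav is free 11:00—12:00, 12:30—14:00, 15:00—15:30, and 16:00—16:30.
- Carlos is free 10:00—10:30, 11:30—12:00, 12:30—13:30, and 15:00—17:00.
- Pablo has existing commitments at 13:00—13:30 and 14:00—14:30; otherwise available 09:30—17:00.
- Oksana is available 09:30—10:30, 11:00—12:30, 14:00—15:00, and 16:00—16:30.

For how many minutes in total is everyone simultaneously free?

Pablo free within 09:30–17:00: 09:30–13:00, 13:30–14:00, 14:30–17:00.
Quinn ∩ Aarav: 11:00–11:30, 12:30–13:30, 15:00–15:30, 16:00–16:30.
Quinn ∩ Aarav ∩ Carlos: 12:30–13:30, 15:00–15:30, 16:00–16:30.
Quinn ∩ Aarav ∩ Carlos ∩ Pablo: 12:30–13:00, 15:00–15:30, 16:00–16:30.
Quinn ∩ Aarav ∩ Carlos ∩ Pablo ∩ Oksana: 16:00–16:30.
Total common minutes: 30.

30 minutes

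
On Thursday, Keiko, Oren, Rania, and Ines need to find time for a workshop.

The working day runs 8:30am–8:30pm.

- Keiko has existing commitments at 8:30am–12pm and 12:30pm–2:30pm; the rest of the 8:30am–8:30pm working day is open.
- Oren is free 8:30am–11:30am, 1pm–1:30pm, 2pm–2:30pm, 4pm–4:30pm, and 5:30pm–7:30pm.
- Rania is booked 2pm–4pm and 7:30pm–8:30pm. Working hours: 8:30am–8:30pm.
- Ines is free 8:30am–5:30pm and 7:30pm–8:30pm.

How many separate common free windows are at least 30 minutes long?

Keiko free within 08:30–20:30: 12:00–12:30, 14:30–20:30.
Rania free within 08:30–20:30: 08:30–14:00, 16:00–19:30.
Keiko ∩ Oren: 16:00–16:30, 17:30–19:30.
Keiko ∩ Oren ∩ Rania: 16:00–16:30, 17:30–19:30.
Keiko ∩ Oren ∩ Rania ∩ Ines: 16:00–16:30.
Windows ≥ 30 min: 16:00–16:30.
That's 1 window.

1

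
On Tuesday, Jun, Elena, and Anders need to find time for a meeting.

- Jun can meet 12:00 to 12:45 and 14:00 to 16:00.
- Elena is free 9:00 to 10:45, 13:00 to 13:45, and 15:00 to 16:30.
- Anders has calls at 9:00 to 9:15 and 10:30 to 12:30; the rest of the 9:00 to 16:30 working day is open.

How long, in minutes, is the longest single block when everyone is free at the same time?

60 minutes

Anders free within 09:00–16:30: 09:15–10:30, 12:30–16:30.
Jun ∩ Elena: 15:00–16:00.
Jun ∩ Elena ∩ Anders: 15:00–16:00.
Single common window of 60 minutes.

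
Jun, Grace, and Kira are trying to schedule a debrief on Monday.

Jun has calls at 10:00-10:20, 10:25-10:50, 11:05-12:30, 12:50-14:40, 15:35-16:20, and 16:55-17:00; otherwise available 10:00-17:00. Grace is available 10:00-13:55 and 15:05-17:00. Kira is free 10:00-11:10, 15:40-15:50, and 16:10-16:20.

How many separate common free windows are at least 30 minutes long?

0

Jun free within 10:00–17:00: 10:20–10:25, 10:50–11:05, 12:30–12:50, 14:40–15:35, 16:20–16:55.
Jun ∩ Grace: 10:20–10:25, 10:50–11:05, 12:30–12:50, 15:05–15:35, 16:20–16:55.
Jun ∩ Grace ∩ Kira: 10:20–10:25, 10:50–11:05.
Windows ≥ 30 min: (none).
That's 0 windows.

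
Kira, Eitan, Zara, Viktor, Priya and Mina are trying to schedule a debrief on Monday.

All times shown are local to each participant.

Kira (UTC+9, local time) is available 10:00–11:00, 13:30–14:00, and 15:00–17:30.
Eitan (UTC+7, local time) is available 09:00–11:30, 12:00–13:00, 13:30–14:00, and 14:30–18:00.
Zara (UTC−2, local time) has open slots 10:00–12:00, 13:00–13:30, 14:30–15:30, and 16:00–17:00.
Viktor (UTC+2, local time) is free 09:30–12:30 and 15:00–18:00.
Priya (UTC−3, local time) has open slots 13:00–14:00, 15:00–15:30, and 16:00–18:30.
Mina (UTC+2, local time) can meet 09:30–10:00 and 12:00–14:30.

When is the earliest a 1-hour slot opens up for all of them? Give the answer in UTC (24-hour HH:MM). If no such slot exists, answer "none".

none

Kira → UTC: 01:00–02:00, 04:30–05:00, 06:00–08:30.
Eitan → UTC: 02:00–04:30, 05:00–06:00, 06:30–07:00, 07:30–11:00.
Zara → UTC: 12:00–14:00, 15:00–15:30, 16:30–17:30, 18:00–19:00.
Viktor → UTC: 07:30–10:30, 13:00–16:00.
Priya → UTC: 16:00–17:00, 18:00–18:30, 19:00–21:30.
Mina → UTC: 07:30–08:00, 10:00–12:30.
Kira ∩ Eitan: 06:30–07:00, 07:30–08:30.
Kira ∩ Eitan ∩ Zara: (none).
Kira ∩ Eitan ∩ Zara ∩ Viktor: (none).
Kira ∩ Eitan ∩ Zara ∩ Viktor ∩ Priya: (none).
Kira ∩ Eitan ∩ Zara ∩ Viktor ∩ Priya ∩ Mina: (none).
Windows ≥ 60 min: (none).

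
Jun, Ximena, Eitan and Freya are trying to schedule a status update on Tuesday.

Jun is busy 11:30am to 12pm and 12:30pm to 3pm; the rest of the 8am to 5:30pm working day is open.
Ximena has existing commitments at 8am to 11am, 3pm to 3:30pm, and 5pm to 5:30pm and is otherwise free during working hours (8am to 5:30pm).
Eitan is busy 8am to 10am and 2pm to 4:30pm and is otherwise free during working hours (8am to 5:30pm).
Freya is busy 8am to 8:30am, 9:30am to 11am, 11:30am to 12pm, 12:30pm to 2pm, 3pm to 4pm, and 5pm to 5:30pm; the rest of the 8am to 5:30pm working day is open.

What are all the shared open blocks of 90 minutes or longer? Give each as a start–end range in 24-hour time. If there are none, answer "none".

Jun free within 08:00–17:30: 08:00–11:30, 12:00–12:30, 15:00–17:30.
Ximena free within 08:00–17:30: 11:00–15:00, 15:30–17:00.
Eitan free within 08:00–17:30: 10:00–14:00, 16:30–17:30.
Freya free within 08:00–17:30: 08:30–09:30, 11:00–11:30, 12:00–12:30, 14:00–15:00, 16:00–17:00.
Jun ∩ Ximena: 11:00–11:30, 12:00–12:30, 15:30–17:00.
Jun ∩ Ximena ∩ Eitan: 11:00–11:30, 12:00–12:30, 16:30–17:00.
Jun ∩ Ximena ∩ Eitan ∩ Freya: 11:00–11:30, 12:00–12:30, 16:30–17:00.
Windows ≥ 90 min: (none).

none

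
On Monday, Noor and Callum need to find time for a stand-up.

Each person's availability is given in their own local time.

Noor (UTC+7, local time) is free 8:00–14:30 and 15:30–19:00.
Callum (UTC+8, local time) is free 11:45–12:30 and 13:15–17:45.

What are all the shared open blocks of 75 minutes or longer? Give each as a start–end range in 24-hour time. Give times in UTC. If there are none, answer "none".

05:15–07:30, 08:30–09:45

Noor → UTC: 01:00–07:30, 08:30–12:00.
Callum → UTC: 03:45–04:30, 05:15–09:45.
Noor ∩ Callum: 03:45–04:30, 05:15–07:30, 08:30–09:45.
Windows ≥ 75 min: 05:15–07:30, 08:30–09:45.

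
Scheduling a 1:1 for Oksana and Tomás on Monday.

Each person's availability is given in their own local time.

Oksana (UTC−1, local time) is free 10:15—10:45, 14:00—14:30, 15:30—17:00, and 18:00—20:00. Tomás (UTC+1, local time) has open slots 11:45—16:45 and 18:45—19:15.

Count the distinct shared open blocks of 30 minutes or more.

Oksana → UTC: 11:15–11:45, 15:00–15:30, 16:30–18:00, 19:00–21:00.
Tomás → UTC: 10:45–15:45, 17:45–18:15.
Oksana ∩ Tomás: 11:15–11:45, 15:00–15:30, 17:45–18:00.
Windows ≥ 30 min: 11:15–11:45, 15:00–15:30.
That's 2 windows.

2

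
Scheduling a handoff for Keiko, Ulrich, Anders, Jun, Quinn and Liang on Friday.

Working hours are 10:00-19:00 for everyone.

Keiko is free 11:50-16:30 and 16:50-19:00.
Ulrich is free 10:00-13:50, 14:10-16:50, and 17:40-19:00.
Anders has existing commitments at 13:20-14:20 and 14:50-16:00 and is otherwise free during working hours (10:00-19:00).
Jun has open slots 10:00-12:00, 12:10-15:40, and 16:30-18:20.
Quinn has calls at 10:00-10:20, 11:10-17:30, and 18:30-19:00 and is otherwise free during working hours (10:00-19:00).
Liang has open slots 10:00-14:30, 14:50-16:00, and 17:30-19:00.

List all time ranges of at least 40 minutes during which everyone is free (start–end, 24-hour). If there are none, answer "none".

17:40–18:20

Anders free within 10:00–19:00: 10:00–13:20, 14:20–14:50, 16:00–19:00.
Quinn free within 10:00–19:00: 10:20–11:10, 17:30–18:30.
Keiko ∩ Ulrich: 11:50–13:50, 14:10–16:30, 17:40–19:00.
Keiko ∩ Ulrich ∩ Anders: 11:50–13:20, 14:20–14:50, 16:00–16:30, 17:40–19:00.
Keiko ∩ Ulrich ∩ Anders ∩ Jun: 11:50–12:00, 12:10–13:20, 14:20–14:50, 17:40–18:20.
Keiko ∩ Ulrich ∩ Anders ∩ Jun ∩ Quinn: 17:40–18:20.
Keiko ∩ Ulrich ∩ Anders ∩ Jun ∩ Quinn ∩ Liang: 17:40–18:20.
Windows ≥ 40 min: 17:40–18:20.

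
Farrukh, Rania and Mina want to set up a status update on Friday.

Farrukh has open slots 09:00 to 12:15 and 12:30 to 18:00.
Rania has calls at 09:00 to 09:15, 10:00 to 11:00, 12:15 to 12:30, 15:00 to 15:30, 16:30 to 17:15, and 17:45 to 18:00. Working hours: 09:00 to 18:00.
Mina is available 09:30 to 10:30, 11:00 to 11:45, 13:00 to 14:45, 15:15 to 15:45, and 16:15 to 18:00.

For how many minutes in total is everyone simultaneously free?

240 minutes

Rania free within 09:00–18:00: 09:15–10:00, 11:00–12:15, 12:30–15:00, 15:30–16:30, 17:15–17:45.
Farrukh ∩ Rania: 09:15–10:00, 11:00–12:15, 12:30–15:00, 15:30–16:30, 17:15–17:45.
Farrukh ∩ Rania ∩ Mina: 09:30–10:00, 11:00–11:45, 13:00–14:45, 15:30–15:45, 16:15–16:30, 17:15–17:45.
Total common minutes: 30 + 45 + 105 + 15 + 15 + 30 = 240.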